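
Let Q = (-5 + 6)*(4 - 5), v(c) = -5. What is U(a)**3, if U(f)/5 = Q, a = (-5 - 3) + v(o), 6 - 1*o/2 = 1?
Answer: -125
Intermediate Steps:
o = 10 (o = 12 - 2*1 = 12 - 2 = 10)
Q = -1 (Q = 1*(-1) = -1)
a = -13 (a = (-5 - 3) - 5 = -8 - 5 = -13)
U(f) = -5 (U(f) = 5*(-1) = -5)
U(a)**3 = (-5)**3 = -125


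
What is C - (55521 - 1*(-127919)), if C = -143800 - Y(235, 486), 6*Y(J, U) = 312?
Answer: -327292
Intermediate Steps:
Y(J, U) = 52 (Y(J, U) = (1/6)*312 = 52)
C = -143852 (C = -143800 - 1*52 = -143800 - 52 = -143852)
C - (55521 - 1*(-127919)) = -143852 - (55521 - 1*(-127919)) = -143852 - (55521 + 127919) = -143852 - 1*183440 = -143852 - 183440 = -327292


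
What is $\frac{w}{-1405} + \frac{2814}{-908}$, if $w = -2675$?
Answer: $- \frac{152477}{127574} \approx -1.1952$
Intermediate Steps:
$\frac{w}{-1405} + \frac{2814}{-908} = - \frac{2675}{-1405} + \frac{2814}{-908} = \left(-2675\right) \left(- \frac{1}{1405}\right) + 2814 \left(- \frac{1}{908}\right) = \frac{535}{281} - \frac{1407}{454} = - \frac{152477}{127574}$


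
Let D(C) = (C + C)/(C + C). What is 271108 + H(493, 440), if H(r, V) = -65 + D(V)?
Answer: 271044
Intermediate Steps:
D(C) = 1 (D(C) = (2*C)/((2*C)) = (2*C)*(1/(2*C)) = 1)
H(r, V) = -64 (H(r, V) = -65 + 1 = -64)
271108 + H(493, 440) = 271108 - 64 = 271044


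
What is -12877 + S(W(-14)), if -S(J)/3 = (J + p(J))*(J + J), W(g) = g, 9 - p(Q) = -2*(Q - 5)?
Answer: -16489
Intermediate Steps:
p(Q) = -1 + 2*Q (p(Q) = 9 - (-2)*(Q - 5) = 9 - (-2)*(-5 + Q) = 9 - (10 - 2*Q) = 9 + (-10 + 2*Q) = -1 + 2*Q)
S(J) = -6*J*(-1 + 3*J) (S(J) = -3*(J + (-1 + 2*J))*(J + J) = -3*(-1 + 3*J)*2*J = -6*J*(-1 + 3*J))
-12877 + S(W(-14)) = -12877 + 6*(-14)*(1 - 3*(-14)) = -12877 + 6*(-14)*(1 + 42) = -12877 + 6*(-14)*43 = -12877 - 3612 = -16489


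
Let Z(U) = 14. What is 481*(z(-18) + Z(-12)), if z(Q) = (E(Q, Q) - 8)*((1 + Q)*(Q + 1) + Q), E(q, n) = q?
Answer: -3382392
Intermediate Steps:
z(Q) = (-8 + Q)*(Q + (1 + Q)**2) (z(Q) = (Q - 8)*((1 + Q)*(Q + 1) + Q) = (-8 + Q)*((1 + Q)*(1 + Q) + Q) = (-8 + Q)*((1 + Q)**2 + Q) = (-8 + Q)*(Q + (1 + Q)**2))
481*(z(-18) + Z(-12)) = 481*((-8 + (-18)**3 - 23*(-18) - 5*(-18)**2) + 14) = 481*((-8 - 5832 + 414 - 5*324) + 14) = 481*((-8 - 5832 + 414 - 1620) + 14) = 481*(-7046 + 14) = 481*(-7032) = -3382392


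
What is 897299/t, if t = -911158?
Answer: -897299/911158 ≈ -0.98479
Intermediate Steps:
897299/t = 897299/(-911158) = 897299*(-1/911158) = -897299/911158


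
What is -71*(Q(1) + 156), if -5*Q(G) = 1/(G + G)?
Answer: -110689/10 ≈ -11069.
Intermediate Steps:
Q(G) = -1/(10*G) (Q(G) = -1/(5*(G + G)) = -1/(2*G)/5 = -1/(10*G))
-71*(Q(1) + 156) = -71*(-1/10/1 + 156) = -71*(-1/10*1 + 156) = -71*(-1/10 + 156) = -71*1559/10 = -110689/10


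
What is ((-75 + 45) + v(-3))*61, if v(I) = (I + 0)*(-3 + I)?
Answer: -732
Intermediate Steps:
v(I) = I*(-3 + I)
((-75 + 45) + v(-3))*61 = ((-75 + 45) - 3*(-3 - 3))*61 = (-30 - 3*(-6))*61 = (-30 + 18)*61 = -12*61 = -732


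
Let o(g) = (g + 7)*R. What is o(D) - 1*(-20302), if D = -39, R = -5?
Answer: 20462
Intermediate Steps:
o(g) = -35 - 5*g (o(g) = (g + 7)*(-5) = (7 + g)*(-5) = -35 - 5*g)
o(D) - 1*(-20302) = (-35 - 5*(-39)) - 1*(-20302) = (-35 + 195) + 20302 = 160 + 20302 = 20462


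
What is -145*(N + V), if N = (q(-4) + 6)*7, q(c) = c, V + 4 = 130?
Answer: -20300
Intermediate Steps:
V = 126 (V = -4 + 130 = 126)
N = 14 (N = (-4 + 6)*7 = 2*7 = 14)
-145*(N + V) = -145*(14 + 126) = -145*140 = -20300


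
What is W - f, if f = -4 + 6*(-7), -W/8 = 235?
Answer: -1834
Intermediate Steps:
W = -1880 (W = -8*235 = -1880)
f = -46 (f = -4 - 42 = -46)
W - f = -1880 - 1*(-46) = -1880 + 46 = -1834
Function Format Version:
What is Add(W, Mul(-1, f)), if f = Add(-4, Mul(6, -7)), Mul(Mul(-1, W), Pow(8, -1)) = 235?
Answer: -1834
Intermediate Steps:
W = -1880 (W = Mul(-8, 235) = -1880)
f = -46 (f = Add(-4, -42) = -46)
Add(W, Mul(-1, f)) = Add(-1880, Mul(-1, -46)) = Add(-1880, 46) = -1834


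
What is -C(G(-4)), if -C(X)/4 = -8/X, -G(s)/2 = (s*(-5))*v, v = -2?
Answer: -⅖ ≈ -0.40000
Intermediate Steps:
G(s) = -20*s (G(s) = -2*s*(-5)*(-2) = -2*(-5*s)*(-2) = -20*s)
C(X) = 32/X (C(X) = -(-32)/X = 32/X)
-C(G(-4)) = -32/((-20*(-4))) = -32/80 = -1*⅖ = -⅖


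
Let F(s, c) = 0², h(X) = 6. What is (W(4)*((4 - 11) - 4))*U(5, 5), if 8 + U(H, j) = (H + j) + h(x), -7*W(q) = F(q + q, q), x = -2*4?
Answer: 0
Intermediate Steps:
x = -8
F(s, c) = 0
W(q) = 0 (W(q) = -⅐*0 = 0)
U(H, j) = -2 + H + j (U(H, j) = -8 + ((H + j) + 6) = -8 + (6 + H + j) = -2 + H + j)
(W(4)*((4 - 11) - 4))*U(5, 5) = (0*((4 - 11) - 4))*(-2 + 5 + 5) = (0*(-7 - 4))*8 = (0*(-11))*8 = 0*8 = 0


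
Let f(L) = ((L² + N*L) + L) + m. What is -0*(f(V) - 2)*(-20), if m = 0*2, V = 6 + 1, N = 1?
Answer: 0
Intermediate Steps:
V = 7
m = 0
f(L) = L² + 2*L (f(L) = ((L² + 1*L) + L) + 0 = ((L² + L) + L) + 0 = ((L + L²) + L) + 0 = (L² + 2*L) + 0 = L² + 2*L)
-0*(f(V) - 2)*(-20) = -0*(7*(2 + 7) - 2)*(-20) = -0*(7*9 - 2)*(-20) = -0*(63 - 2)*(-20) = -0*61*(-20) = -35*0*(-20) = 0*(-20) = 0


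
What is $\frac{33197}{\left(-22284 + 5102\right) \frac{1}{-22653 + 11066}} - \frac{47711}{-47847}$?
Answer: $\frac{18405342435635}{822107154} \approx 22388.0$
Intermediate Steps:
$\frac{33197}{\left(-22284 + 5102\right) \frac{1}{-22653 + 11066}} - \frac{47711}{-47847} = \frac{33197}{\left(-17182\right) \frac{1}{-11587}} - - \frac{47711}{47847} = \frac{33197}{\left(-17182\right) \left(- \frac{1}{11587}\right)} + \frac{47711}{47847} = \frac{33197}{\frac{17182}{11587}} + \frac{47711}{47847} = 33197 \cdot \frac{11587}{17182} + \frac{47711}{47847} = \frac{384653639}{17182} + \frac{47711}{47847} = \frac{18405342435635}{822107154}$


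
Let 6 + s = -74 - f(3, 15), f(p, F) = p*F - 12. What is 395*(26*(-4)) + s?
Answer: -41193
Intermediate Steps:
f(p, F) = -12 + F*p (f(p, F) = F*p - 12 = -12 + F*p)
s = -113 (s = -6 + (-74 - (-12 + 15*3)) = -6 + (-74 - (-12 + 45)) = -6 + (-74 - 1*33) = -6 + (-74 - 33) = -6 - 107 = -113)
395*(26*(-4)) + s = 395*(26*(-4)) - 113 = 395*(-104) - 113 = -41080 - 113 = -41193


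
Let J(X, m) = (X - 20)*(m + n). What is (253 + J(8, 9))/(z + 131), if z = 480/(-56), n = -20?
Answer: 2695/857 ≈ 3.1447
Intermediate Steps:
J(X, m) = (-20 + X)*(-20 + m) (J(X, m) = (X - 20)*(m - 20) = (-20 + X)*(-20 + m))
z = -60/7 (z = 480*(-1/56) = -60/7 ≈ -8.5714)
(253 + J(8, 9))/(z + 131) = (253 + (400 - 20*8 - 20*9 + 8*9))/(-60/7 + 131) = (253 + (400 - 160 - 180 + 72))/(857/7) = (253 + 132)*(7/857) = 385*(7/857) = 2695/857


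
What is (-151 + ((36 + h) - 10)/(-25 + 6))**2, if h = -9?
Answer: 8328996/361 ≈ 23072.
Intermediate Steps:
(-151 + ((36 + h) - 10)/(-25 + 6))**2 = (-151 + ((36 - 9) - 10)/(-25 + 6))**2 = (-151 + (27 - 10)/(-19))**2 = (-151 + 17*(-1/19))**2 = (-151 - 17/19)**2 = (-2886/19)**2 = 8328996/361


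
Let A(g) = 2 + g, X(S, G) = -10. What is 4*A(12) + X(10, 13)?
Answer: 46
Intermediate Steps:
4*A(12) + X(10, 13) = 4*(2 + 12) - 10 = 4*14 - 10 = 56 - 10 = 46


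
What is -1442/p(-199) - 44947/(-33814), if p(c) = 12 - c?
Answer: -39275971/7134754 ≈ -5.5049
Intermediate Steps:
-1442/p(-199) - 44947/(-33814) = -1442/(12 - 1*(-199)) - 44947/(-33814) = -1442/(12 + 199) - 44947*(-1/33814) = -1442/211 + 44947/33814 = -39275971/7134754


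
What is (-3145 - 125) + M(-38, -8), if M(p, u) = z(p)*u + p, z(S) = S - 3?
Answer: -2980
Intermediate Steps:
z(S) = -3 + S
M(p, u) = p + u*(-3 + p) (M(p, u) = (-3 + p)*u + p = u*(-3 + p) + p = p + u*(-3 + p))
(-3145 - 125) + M(-38, -8) = (-3145 - 125) + (-38 - 8*(-3 - 38)) = -3270 + (-38 - 8*(-41)) = -3270 + (-38 + 328) = -3270 + 290 = -2980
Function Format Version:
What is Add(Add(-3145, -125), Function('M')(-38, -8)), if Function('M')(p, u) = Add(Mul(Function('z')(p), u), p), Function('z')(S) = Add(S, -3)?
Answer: -2980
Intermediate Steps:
Function('z')(S) = Add(-3, S)
Function('M')(p, u) = Add(p, Mul(u, Add(-3, p))) (Function('M')(p, u) = Add(Mul(Add(-3, p), u), p) = Add(Mul(u, Add(-3, p)), p) = Add(p, Mul(u, Add(-3, p))))
Add(Add(-3145, -125), Function('M')(-38, -8)) = Add(Add(-3145, -125), Add(-38, Mul(-8, Add(-3, -38)))) = Add(-3270, Add(-38, Mul(-8, -41))) = Add(-3270, Add(-38, 328)) = Add(-3270, 290) = -2980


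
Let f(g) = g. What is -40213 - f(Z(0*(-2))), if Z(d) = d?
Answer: -40213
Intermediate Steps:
-40213 - f(Z(0*(-2))) = -40213 - 0*(-2) = -40213 - 1*0 = -40213 + 0 = -40213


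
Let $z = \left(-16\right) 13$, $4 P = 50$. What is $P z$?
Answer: $-2600$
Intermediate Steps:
$P = \frac{25}{2}$ ($P = \frac{1}{4} \cdot 50 = \frac{25}{2} \approx 12.5$)
$z = -208$
$P z = \frac{25}{2} \left(-208\right) = -2600$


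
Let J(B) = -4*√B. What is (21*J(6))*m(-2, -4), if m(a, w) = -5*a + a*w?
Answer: -1512*√6 ≈ -3703.6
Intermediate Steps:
(21*J(6))*m(-2, -4) = (21*(-4*√6))*(-2*(-5 - 4)) = (-84*√6)*(-2*(-9)) = -84*√6*18 = -1512*√6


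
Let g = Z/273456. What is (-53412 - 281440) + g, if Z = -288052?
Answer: -22891894141/68364 ≈ -3.3485e+5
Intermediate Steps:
g = -72013/68364 (g = -288052/273456 = -288052*1/273456 = -72013/68364 ≈ -1.0534)
(-53412 - 281440) + g = (-53412 - 281440) - 72013/68364 = -334852 - 72013/68364 = -22891894141/68364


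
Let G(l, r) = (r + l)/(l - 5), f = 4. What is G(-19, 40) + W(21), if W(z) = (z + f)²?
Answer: 4993/8 ≈ 624.13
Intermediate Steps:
G(l, r) = (l + r)/(-5 + l)
W(z) = (4 + z)² (W(z) = (z + 4)² = (4 + z)²)
G(-19, 40) + W(21) = (-19 + 40)/(-5 - 19) + (4 + 21)² = 21/(-24) + 25² = -1/24*21 + 625 = -7/8 + 625 = 4993/8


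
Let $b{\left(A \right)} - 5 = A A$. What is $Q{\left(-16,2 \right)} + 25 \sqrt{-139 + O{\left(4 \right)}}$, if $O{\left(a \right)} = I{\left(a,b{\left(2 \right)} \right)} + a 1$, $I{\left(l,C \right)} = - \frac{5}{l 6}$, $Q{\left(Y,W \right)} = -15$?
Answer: $-15 + \frac{25 i \sqrt{19470}}{12} \approx -15.0 + 290.7 i$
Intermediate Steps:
$b{\left(A \right)} = 5 + A^{2}$ ($b{\left(A \right)} = 5 + A A = 5 + A^{2}$)
$I{\left(l,C \right)} = - \frac{5}{6 l}$
$O{\left(a \right)} = a - \frac{5}{6 a}$ ($O{\left(a \right)} = - \frac{5}{6 a} + a 1 = - \frac{5}{6 a} + a = a - \frac{5}{6 a}$)
$Q{\left(-16,2 \right)} + 25 \sqrt{-139 + O{\left(4 \right)}} = -15 + 25 \sqrt{-139 + \left(4 - \frac{5}{6 \cdot 4}\right)} = -15 + 25 \sqrt{-139 + \left(4 - \frac{5}{24}\right)} = -15 + 25 \sqrt{-139 + \frac{91}{24}} = -15 + 25 \sqrt{- \frac{3245}{24}} = -15 + 25 \frac{i \sqrt{19470}}{12} = -15 + \frac{25 i \sqrt{19470}}{12}$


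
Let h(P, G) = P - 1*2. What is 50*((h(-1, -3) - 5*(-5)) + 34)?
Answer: 2800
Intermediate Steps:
h(P, G) = -2 + P (h(P, G) = P - 2 = -2 + P)
50*((h(-1, -3) - 5*(-5)) + 34) = 50*(((-2 - 1) - 5*(-5)) + 34) = 50*((-3 + 25) + 34) = 50*(22 + 34) = 50*56 = 2800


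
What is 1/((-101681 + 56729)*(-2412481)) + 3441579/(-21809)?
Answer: -373224945927953239/2365095453494808 ≈ -157.81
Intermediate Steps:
1/((-101681 + 56729)*(-2412481)) + 3441579/(-21809) = -1/2412481/(-44952) + 3441579*(-1/21809) = -1/44952*(-1/2412481) - 3441579/21809 = 1/108445845912 - 3441579/21809 = -373224945927953239/2365095453494808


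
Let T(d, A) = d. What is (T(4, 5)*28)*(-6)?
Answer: -672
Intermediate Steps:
(T(4, 5)*28)*(-6) = (4*28)*(-6) = 112*(-6) = -672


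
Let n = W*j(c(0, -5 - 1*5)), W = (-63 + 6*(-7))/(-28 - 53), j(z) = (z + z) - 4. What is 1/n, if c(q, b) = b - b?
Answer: -27/140 ≈ -0.19286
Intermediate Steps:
c(q, b) = 0
j(z) = -4 + 2*z (j(z) = 2*z - 4 = -4 + 2*z)
W = 35/27 (W = (-63 - 42)/(-81) = -105*(-1/81) = 35/27 ≈ 1.2963)
n = -140/27 (n = 35*(-4 + 2*0)/27 = 35*(-4 + 0)/27 = (35/27)*(-4) = -140/27 ≈ -5.1852)
1/n = 1/(-140/27) = -27/140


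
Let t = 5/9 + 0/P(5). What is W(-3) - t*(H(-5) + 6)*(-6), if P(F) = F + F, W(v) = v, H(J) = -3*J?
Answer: 67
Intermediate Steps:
P(F) = 2*F
t = 5/9 (t = 5/9 + 0/((2*5)) = 5*(⅑) + 0/10 = 5/9 + 0*(⅒) = 5/9 + 0 = 5/9 ≈ 0.55556)
W(-3) - t*(H(-5) + 6)*(-6) = -3 - 5*(-3*(-5) + 6)/9*(-6) = -3 - 5*(15 + 6)/9*(-6) = -3 - (5/9)*21*(-6) = -3 - 35*(-6)/3 = -3 - 1*(-70) = -3 + 70 = 67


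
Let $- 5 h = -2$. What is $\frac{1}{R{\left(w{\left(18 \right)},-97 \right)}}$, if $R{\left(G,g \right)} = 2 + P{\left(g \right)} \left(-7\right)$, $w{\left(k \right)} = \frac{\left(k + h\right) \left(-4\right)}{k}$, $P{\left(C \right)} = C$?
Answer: $\frac{1}{681} \approx 0.0014684$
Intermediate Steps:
$h = \frac{2}{5}$ ($h = \left(- \frac{1}{5}\right) \left(-2\right) = \frac{2}{5} \approx 0.4$)
$w{\left(k \right)} = \frac{- \frac{8}{5} - 4 k}{k}$ ($w{\left(k \right)} = \frac{\left(k + \frac{2}{5}\right) \left(-4\right)}{k} = \frac{\left(\frac{2}{5} + k\right) \left(-4\right)}{k} = \frac{- \frac{8}{5} - 4 k}{k}$)
$R{\left(G,g \right)} = 2 - 7 g$ ($R{\left(G,g \right)} = 2 + g \left(-7\right) = 2 - 7 g$)
$\frac{1}{R{\left(w{\left(18 \right)},-97 \right)}} = \frac{1}{2 - -679} = \frac{1}{2 + 679} = \frac{1}{681}$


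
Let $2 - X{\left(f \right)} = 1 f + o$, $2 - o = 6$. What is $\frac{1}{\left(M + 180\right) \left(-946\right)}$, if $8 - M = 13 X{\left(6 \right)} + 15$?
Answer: $- \frac{1}{163658} \approx -6.1103 \cdot 10^{-6}$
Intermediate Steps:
$o = -4$ ($o = 2 - 6 = -4$)
$X{\left(f \right)} = 6 - f$ ($X{\left(f \right)} = 2 - \left(1 f - 4\right) = 2 - \left(f - 4\right) = 2 - \left(-4 + f\right) = 6 - f$)
$M = -7$ ($M = 8 - \left(13 \left(6 - 6\right) + 15\right) = 8 - \left(13 \cdot 0 + 15\right) = 8 - \left(0 + 15\right) = 8 - 15 = -7$)
$\frac{1}{\left(M + 180\right) \left(-946\right)} = \frac{1}{\left(-7 + 180\right) \left(-946\right)} = \frac{1}{173} \left(- \frac{1}{946}\right) = - \frac{1}{163658}$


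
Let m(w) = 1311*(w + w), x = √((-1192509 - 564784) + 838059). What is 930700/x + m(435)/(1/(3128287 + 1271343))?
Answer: 5018085989100 - 465350*I*√919234/459617 ≈ 5.0181e+12 - 970.73*I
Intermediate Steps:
x = I*√919234 (x = √(-1757293 + 838059) = √(-919234) = I*√919234 ≈ 958.77*I)
m(w) = 2622*w (m(w) = 1311*(2*w) = 2622*w)
930700/x + m(435)/(1/(3128287 + 1271343)) = 930700/((I*√919234)) + (2622*435)/(1/(3128287 + 1271343)) = 930700*(-I*√919234/919234) + 1140570/(1/4399630) = -465350*I*√919234/459617 + 1140570/(1/4399630) = -465350*I*√919234/459617 + 1140570*4399630 = -465350*I*√919234/459617 + 5018085989100 = 5018085989100 - 465350*I*√919234/459617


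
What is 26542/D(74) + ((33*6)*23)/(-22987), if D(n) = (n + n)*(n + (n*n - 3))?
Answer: -1564256335/9435657786 ≈ -0.16578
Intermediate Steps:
D(n) = 2*n*(-3 + n + n²) (D(n) = (2*n)*(n + (n² - 3)) = (2*n)*(n + (-3 + n²)) = (2*n)*(-3 + n + n²) = 2*n*(-3 + n + n²))
26542/D(74) + ((33*6)*23)/(-22987) = 26542/((2*74*(-3 + 74 + 74²))) + ((33*6)*23)/(-22987) = 26542/((2*74*(-3 + 74 + 5476))) + (198*23)*(-1/22987) = 26542/((2*74*5547)) + 4554*(-1/22987) = 26542/820956 - 4554/22987 = 26542*(1/820956) - 4554/22987 = 13271/410478 - 4554/22987 = -1564256335/9435657786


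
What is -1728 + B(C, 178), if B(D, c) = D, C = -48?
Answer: -1776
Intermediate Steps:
-1728 + B(C, 178) = -1728 - 48 = -1776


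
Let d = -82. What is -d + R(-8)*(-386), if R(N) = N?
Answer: 3170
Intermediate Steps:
-d + R(-8)*(-386) = -1*(-82) - 8*(-386) = 82 + 3088 = 3170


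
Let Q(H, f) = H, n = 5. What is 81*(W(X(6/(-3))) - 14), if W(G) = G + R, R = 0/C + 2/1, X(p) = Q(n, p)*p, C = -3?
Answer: -1782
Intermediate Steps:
X(p) = 5*p
R = 2 (R = 0/(-3) + 2/1 = 0*(-1/3) + 2*1 = 0 + 2 = 2)
W(G) = 2 + G (W(G) = G + 2 = 2 + G)
81*(W(X(6/(-3))) - 14) = 81*((2 + 5*(6/(-3))) - 14) = 81*((2 + 5*(6*(-1/3))) - 14) = 81*((2 + 5*(-2)) - 14) = 81*((2 - 10) - 14) = 81*(-8 - 14) = 81*(-22) = -1782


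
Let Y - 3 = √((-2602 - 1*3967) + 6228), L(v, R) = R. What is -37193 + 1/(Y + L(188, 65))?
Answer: (-37193*√341 + 2529123*I)/(√341 - 68*I) ≈ -37193.0 - 0.0037231*I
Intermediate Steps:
Y = 3 + I*√341 (Y = 3 + √((-2602 - 1*3967) + 6228) = 3 + √((-2602 - 3967) + 6228) = 3 + √(-6569 + 6228) = 3 + √(-341) = 3 + I*√341 ≈ 3.0 + 18.466*I)
-37193 + 1/(Y + L(188, 65)) = -37193 + 1/((3 + I*√341) + 65) = -37193 + 1/(68 + I*√341)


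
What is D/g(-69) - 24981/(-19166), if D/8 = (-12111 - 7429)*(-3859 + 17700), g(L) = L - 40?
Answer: 41468041772849/2089094 ≈ 1.9850e+7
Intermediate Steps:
g(L) = -40 + L
D = -2163625120 (D = 8*((-12111 - 7429)*(-3859 + 17700)) = 8*(-19540*13841) = 8*(-270453140) = -2163625120)
D/g(-69) - 24981/(-19166) = -2163625120/(-40 - 69) - 24981/(-19166) = -2163625120/(-109) - 24981*(-1/19166) = -2163625120*(-1/109) + 24981/19166 = 2163625120/109 + 24981/19166 = 41468041772849/2089094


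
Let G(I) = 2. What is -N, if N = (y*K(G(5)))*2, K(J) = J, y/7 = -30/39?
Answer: 280/13 ≈ 21.538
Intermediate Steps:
y = -70/13 (y = 7*(-30/39) = 7*(-30*1/39) = 7*(-10/13) = -70/13 ≈ -5.3846)
N = -280/13 (N = -70/13*2*2 = -140/13*2 = -280/13 ≈ -21.538)
-N = -1*(-280/13) = 280/13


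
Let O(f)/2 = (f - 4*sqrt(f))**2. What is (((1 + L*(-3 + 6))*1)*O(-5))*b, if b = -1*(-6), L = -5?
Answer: 9240 - 6720*I*sqrt(5) ≈ 9240.0 - 15026.0*I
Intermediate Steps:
b = 6
O(f) = 2*(f - 4*sqrt(f))**2
(((1 + L*(-3 + 6))*1)*O(-5))*b = (((1 - 5*(-3 + 6))*1)*(2*(-1*(-5) + 4*sqrt(-5))**2))*6 = (((1 - 5*3)*1)*(2*(5 + 4*(I*sqrt(5)))**2))*6 = (((1 - 15)*1)*(2*(5 + 4*I*sqrt(5))**2))*6 = ((-14*1)*(2*(5 + 4*I*sqrt(5))**2))*6 = -28*(5 + 4*I*sqrt(5))**2*6 = -168*(5 + 4*I*sqrt(5))**2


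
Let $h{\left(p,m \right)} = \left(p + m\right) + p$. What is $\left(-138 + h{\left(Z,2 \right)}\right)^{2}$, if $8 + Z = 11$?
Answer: $16900$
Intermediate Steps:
$Z = 3$ ($Z = -8 + 11 = 3$)
$h{\left(p,m \right)} = m + 2 p$ ($h{\left(p,m \right)} = \left(m + p\right) + p = m + 2 p$)
$\left(-138 + h{\left(Z,2 \right)}\right)^{2} = \left(-138 + \left(2 + 2 \cdot 3\right)\right)^{2} = \left(-138 + \left(2 + 6\right)\right)^{2} = \left(-138 + 8\right)^{2} = \left(-130\right)^{2} = 16900$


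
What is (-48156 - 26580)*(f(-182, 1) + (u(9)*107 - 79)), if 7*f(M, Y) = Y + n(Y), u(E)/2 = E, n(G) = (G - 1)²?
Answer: -966336480/7 ≈ -1.3805e+8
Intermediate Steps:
n(G) = (-1 + G)²
u(E) = 2*E
f(M, Y) = Y/7 + (-1 + Y)²/7 (f(M, Y) = (Y + (-1 + Y)²)/7 = Y/7 + (-1 + Y)²/7)
(-48156 - 26580)*(f(-182, 1) + (u(9)*107 - 79)) = (-48156 - 26580)*(((⅐)*1 + (-1 + 1)²/7) + ((2*9)*107 - 79)) = -74736*((⅐ + (⅐)*0²) + (18*107 - 79)) = -74736*((⅐ + (⅐)*0) + (1926 - 79)) = -74736*((⅐ + 0) + 1847) = -74736*(⅐ + 1847) = -74736*12930/7 = -966336480/7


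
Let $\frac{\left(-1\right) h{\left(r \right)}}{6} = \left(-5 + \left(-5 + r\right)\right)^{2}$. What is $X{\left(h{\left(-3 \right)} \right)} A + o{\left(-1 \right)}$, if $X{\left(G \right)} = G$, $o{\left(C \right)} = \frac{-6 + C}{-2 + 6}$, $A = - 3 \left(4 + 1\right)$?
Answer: $\frac{60833}{4} \approx 15208.0$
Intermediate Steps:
$A = -15$ ($A = \left(-3\right) 5 = -15$)
$h{\left(r \right)} = - 6 \left(-10 + r\right)^{2}$ ($h{\left(r \right)} = - 6 \left(-5 + \left(-5 + r\right)\right)^{2} = - 6 \left(-10 + r\right)^{2}$)
$o{\left(C \right)} = - \frac{3}{2} + \frac{C}{4}$ ($o{\left(C \right)} = \frac{-6 + C}{4} = \left(-6 + C\right) \frac{1}{4} = - \frac{3}{2} + \frac{C}{4}$)
$X{\left(h{\left(-3 \right)} \right)} A + o{\left(-1 \right)} = - 6 \left(-10 - 3\right)^{2} \left(-15\right) + \left(- \frac{3}{2} + \frac{1}{4} \left(-1\right)\right) = - 6 \left(-13\right)^{2} \left(-15\right) - \frac{7}{4} = \left(-6\right) 169 \left(-15\right) - \frac{7}{4} = \left(-1014\right) \left(-15\right) - \frac{7}{4} = 15210 - \frac{7}{4} = \frac{60833}{4}$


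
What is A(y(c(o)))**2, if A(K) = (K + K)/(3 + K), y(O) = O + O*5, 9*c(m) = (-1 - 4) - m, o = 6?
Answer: 1936/169 ≈ 11.456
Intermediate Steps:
c(m) = -5/9 - m/9 (c(m) = ((-1 - 4) - m)/9 = (-5 - m)/9 = -5/9 - m/9)
y(O) = 6*O (y(O) = O + 5*O = 6*O)
A(K) = 2*K/(3 + K) (A(K) = (2*K)/(3 + K) = 2*K/(3 + K))
A(y(c(o)))**2 = (2*(6*(-5/9 - 1/9*6))/(3 + 6*(-5/9 - 1/9*6)))**2 = (2*(6*(-5/9 - 2/3))/(3 + 6*(-5/9 - 2/3)))**2 = (2*(6*(-11/9))/(3 + 6*(-11/9)))**2 = (2*(-22/3)/(3 - 22/3))**2 = (2*(-22/3)/(-13/3))**2 = (2*(-22/3)*(-3/13))**2 = (44/13)**2 = 1936/169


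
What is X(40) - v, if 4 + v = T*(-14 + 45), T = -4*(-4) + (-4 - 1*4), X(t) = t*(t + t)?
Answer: 2956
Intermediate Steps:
X(t) = 2*t² (X(t) = t*(2*t) = 2*t²)
T = 8 (T = 16 + (-4 - 4) = 16 - 8 = 8)
v = 244 (v = -4 + 8*(-14 + 45) = -4 + 8*31 = -4 + 248 = 244)
X(40) - v = 2*40² - 1*244 = 2*1600 - 244 = 3200 - 244 = 2956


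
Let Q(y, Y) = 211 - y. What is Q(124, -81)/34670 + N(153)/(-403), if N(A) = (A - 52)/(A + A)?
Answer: 1806749/1068858765 ≈ 0.0016904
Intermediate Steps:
N(A) = (-52 + A)/(2*A) (N(A) = (-52 + A)/((2*A)) = (-52 + A)*(1/(2*A)) = (-52 + A)/(2*A))
Q(124, -81)/34670 + N(153)/(-403) = (211 - 1*124)/34670 + ((½)*(-52 + 153)/153)/(-403) = (211 - 124)*(1/34670) + ((½)*(1/153)*101)*(-1/403) = 87*(1/34670) + (101/306)*(-1/403) = 87/34670 - 101/123318 = 1806749/1068858765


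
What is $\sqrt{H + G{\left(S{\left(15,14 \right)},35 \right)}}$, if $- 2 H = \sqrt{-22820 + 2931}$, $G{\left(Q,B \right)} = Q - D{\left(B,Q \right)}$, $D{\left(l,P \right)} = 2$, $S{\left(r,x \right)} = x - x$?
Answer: $\frac{\sqrt{-8 - 2 i \sqrt{19889}}}{2} \approx 5.8542 - 6.0226 i$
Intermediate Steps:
$S{\left(r,x \right)} = 0$
$G{\left(Q,B \right)} = -2 + Q$ ($G{\left(Q,B \right)} = Q - 2 = -2 + Q$)
$H = - \frac{i \sqrt{19889}}{2}$ ($H = - \frac{\sqrt{-22820 + 2931}}{2} = - \frac{\sqrt{-19889}}{2} = - \frac{i \sqrt{19889}}{2} \approx - 70.514 i$)
$\sqrt{H + G{\left(S{\left(15,14 \right)},35 \right)}} = \sqrt{- \frac{i \sqrt{19889}}{2} + \left(-2 + 0\right)} = \sqrt{- \frac{i \sqrt{19889}}{2} - 2} = \sqrt{-2 - \frac{i \sqrt{19889}}{2}}$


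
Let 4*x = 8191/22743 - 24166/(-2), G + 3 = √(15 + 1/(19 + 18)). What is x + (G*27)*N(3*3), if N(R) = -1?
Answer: 70545148/22743 - 54*√5143/37 ≈ 2997.2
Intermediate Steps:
G = -3 + 2*√5143/37 (G = -3 + √(15 + 1/(19 + 18)) = -3 + √(15 + 1/37) = -3 + √(556/37) = -3 + 2*√5143/37 ≈ 0.87647)
x = 68702965/22743 (x = (8191/22743 - 24166/(-2))/4 = (8191*(1/22743) - 24166*(-½))/4 = (8191/22743 + 12083)/4 = (¼)*(274811860/22743) = 68702965/22743 ≈ 3020.8)
x + (G*27)*N(3*3) = 68702965/22743 + ((-3 + 2*√5143/37)*27)*(-1) = 68702965/22743 + (-81 + 54*√5143/37)*(-1) = 68702965/22743 + (81 - 54*√5143/37) = 70545148/22743 - 54*√5143/37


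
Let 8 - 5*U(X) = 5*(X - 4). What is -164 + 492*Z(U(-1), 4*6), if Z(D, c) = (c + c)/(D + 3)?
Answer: 2296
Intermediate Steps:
U(X) = 28/5 - X (U(X) = 8/5 - (X - 4) = 8/5 - (-4 + X) = 8/5 - (-20 + 5*X)/5 = 8/5 + (4 - X) = 28/5 - X)
Z(D, c) = 2*c/(3 + D) (Z(D, c) = (2*c)/(3 + D) = 2*c/(3 + D))
-164 + 492*Z(U(-1), 4*6) = -164 + 492*(2*(4*6)/(3 + (28/5 - 1*(-1)))) = -164 + 492*(2*24/(3 + (28/5 + 1))) = -164 + 492*(2*24/(3 + 33/5)) = -164 + 492*(2*24/(48/5)) = -164 + 492*(2*24*(5/48)) = -164 + 492*5 = -164 + 2460 = 2296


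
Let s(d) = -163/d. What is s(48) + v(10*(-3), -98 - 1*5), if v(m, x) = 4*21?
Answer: 3869/48 ≈ 80.604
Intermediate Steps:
v(m, x) = 84
s(48) + v(10*(-3), -98 - 1*5) = -163/48 + 84 = 3869/48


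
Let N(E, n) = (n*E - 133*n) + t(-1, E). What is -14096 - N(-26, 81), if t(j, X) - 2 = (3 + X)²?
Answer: -1748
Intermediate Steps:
t(j, X) = 2 + (3 + X)²
N(E, n) = 2 + (3 + E)² - 133*n + E*n (N(E, n) = (n*E - 133*n) + (2 + (3 + E)²) = (E*n - 133*n) + (2 + (3 + E)²) = (-133*n + E*n) + (2 + (3 + E)²) = 2 + (3 + E)² - 133*n + E*n)
-14096 - N(-26, 81) = -14096 - (2 + (3 - 26)² - 133*81 - 26*81) = -14096 - (2 + (-23)² - 10773 - 2106) = -14096 - (2 + 529 - 10773 - 2106) = -14096 - 1*(-12348) = -14096 + 12348 = -1748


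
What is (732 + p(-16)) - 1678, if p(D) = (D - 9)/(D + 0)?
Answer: -15111/16 ≈ -944.44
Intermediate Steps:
p(D) = (-9 + D)/D
(732 + p(-16)) - 1678 = (732 + (-9 - 16)/(-16)) - 1678 = (732 - 1/16*(-25)) - 1678 = (732 + 25/16) - 1678 = 11737/16 - 1678 = -15111/16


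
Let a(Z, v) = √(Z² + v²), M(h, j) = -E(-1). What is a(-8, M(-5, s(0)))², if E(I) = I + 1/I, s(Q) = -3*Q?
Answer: 68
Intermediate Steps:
M(h, j) = 2 (M(h, j) = -(-1 + 1/(-1)) = -(-1 - 1) = -1*(-2) = 2)
a(-8, M(-5, s(0)))² = (√((-8)² + 2²))² = (√(64 + 4))² = (√68)² = (2*√17)² = 68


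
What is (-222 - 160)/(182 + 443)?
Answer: -382/625 ≈ -0.61120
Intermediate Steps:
(-222 - 160)/(182 + 443) = -382/625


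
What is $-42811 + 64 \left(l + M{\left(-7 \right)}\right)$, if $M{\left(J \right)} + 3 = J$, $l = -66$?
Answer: $-47675$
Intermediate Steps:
$M{\left(J \right)} = -3 + J$
$-42811 + 64 \left(l + M{\left(-7 \right)}\right) = -42811 + 64 \left(-66 - 10\right) = -42811 + 64 \left(-76\right) = -42811 - 4864 = -47675$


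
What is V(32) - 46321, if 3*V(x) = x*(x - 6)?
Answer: -138131/3 ≈ -46044.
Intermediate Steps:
V(x) = x*(-6 + x)/3 (V(x) = (x*(x - 6))/3 = (x*(-6 + x))/3 = x*(-6 + x)/3)
V(32) - 46321 = (1/3)*32*(-6 + 32) - 46321 = (1/3)*32*26 - 46321 = 832/3 - 46321 = -138131/3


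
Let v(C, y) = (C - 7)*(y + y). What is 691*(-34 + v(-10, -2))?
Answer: 23494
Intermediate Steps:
v(C, y) = 2*y*(-7 + C) (v(C, y) = (-7 + C)*(2*y) = 2*y*(-7 + C))
691*(-34 + v(-10, -2)) = 691*(-34 + 2*(-2)*(-7 - 10)) = 691*(-34 + 2*(-2)*(-17)) = 691*(-34 + 68) = 691*34 = 23494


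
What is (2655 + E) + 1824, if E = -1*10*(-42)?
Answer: 4899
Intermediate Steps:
E = 420 (E = -10*(-42) = 420)
(2655 + E) + 1824 = (2655 + 420) + 1824 = 3075 + 1824 = 4899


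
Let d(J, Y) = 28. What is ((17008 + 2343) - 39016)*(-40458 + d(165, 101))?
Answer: 795055950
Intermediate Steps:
((17008 + 2343) - 39016)*(-40458 + d(165, 101)) = ((17008 + 2343) - 39016)*(-40458 + 28) = (19351 - 39016)*(-40430) = -19665*(-40430) = 795055950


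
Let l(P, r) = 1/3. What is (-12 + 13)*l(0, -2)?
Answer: ⅓ ≈ 0.33333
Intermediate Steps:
l(P, r) = ⅓
(-12 + 13)*l(0, -2) = (-12 + 13)*(⅓) = 1*(⅓) = ⅓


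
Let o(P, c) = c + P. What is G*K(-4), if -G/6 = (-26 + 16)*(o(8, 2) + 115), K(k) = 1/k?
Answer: -1875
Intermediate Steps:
o(P, c) = P + c
G = 7500 (G = -6*(-26 + 16)*((8 + 2) + 115) = -(-60)*(10 + 115) = -(-60)*125 = -6*(-1250) = 7500)
G*K(-4) = 7500/(-4) = 7500*(-1/4) = -1875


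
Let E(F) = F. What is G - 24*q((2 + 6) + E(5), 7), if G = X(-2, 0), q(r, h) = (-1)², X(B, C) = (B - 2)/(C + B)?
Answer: -22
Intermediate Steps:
X(B, C) = (-2 + B)/(B + C)
q(r, h) = 1
G = 2 (G = (-2 - 2)/(-2 + 0) = -4/(-2) = -½*(-4) = 2)
G - 24*q((2 + 6) + E(5), 7) = 2 - 24*1 = 2 - 24 = -22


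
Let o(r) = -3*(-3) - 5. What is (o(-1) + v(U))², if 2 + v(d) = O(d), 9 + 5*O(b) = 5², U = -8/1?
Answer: 676/25 ≈ 27.040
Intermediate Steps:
U = -8 (U = -8*1 = -8)
O(b) = 16/5 (O(b) = -9/5 + (⅕)*5² = -9/5 + (⅕)*25 = -9/5 + 5 = 16/5)
o(r) = 4 (o(r) = 9 - 5 = 4)
v(d) = 6/5 (v(d) = -2 + 16/5 = 6/5)
(o(-1) + v(U))² = (4 + 6/5)² = (26/5)² = 676/25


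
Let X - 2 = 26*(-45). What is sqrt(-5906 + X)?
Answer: 3*I*sqrt(786) ≈ 84.107*I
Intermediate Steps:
X = -1168 (X = 2 + 26*(-45) = 2 - 1170 = -1168)
sqrt(-5906 + X) = sqrt(-5906 - 1168) = sqrt(-7074) = 3*I*sqrt(786)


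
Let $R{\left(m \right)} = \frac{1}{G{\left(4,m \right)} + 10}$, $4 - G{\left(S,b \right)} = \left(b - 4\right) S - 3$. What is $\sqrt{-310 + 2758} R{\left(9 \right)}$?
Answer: $- 4 \sqrt{17} \approx -16.492$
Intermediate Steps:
$G{\left(S,b \right)} = 7 - S \left(-4 + b\right)$ ($G{\left(S,b \right)} = 4 - \left(\left(b - 4\right) S - 3\right) = 4 - \left(\left(-4 + b\right) S - 3\right) = 4 - \left(S \left(-4 + b\right) - 3\right) = 4 - \left(-3 + S \left(-4 + b\right)\right) = 7 - S \left(-4 + b\right)$)
$R{\left(m \right)} = \frac{1}{33 - 4 m}$ ($R{\left(m \right)} = \frac{1}{\left(7 + 4 \cdot 4 - 4 m\right) + 10} = \frac{1}{\left(7 + 16 - 4 m\right) + 10} = \frac{1}{\left(23 - 4 m\right) + 10} = \frac{1}{33 - 4 m}$)
$\sqrt{-310 + 2758} R{\left(9 \right)} = \sqrt{-310 + 2758} \left(- \frac{1}{-33 + 4 \cdot 9}\right) = \sqrt{2448} \left(- \frac{1}{-33 + 36}\right) = 12 \sqrt{17} \left(- \frac{1}{3}\right) = - 4 \sqrt{17}$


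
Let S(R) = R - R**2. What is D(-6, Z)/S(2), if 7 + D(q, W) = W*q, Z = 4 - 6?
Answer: -5/2 ≈ -2.5000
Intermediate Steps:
Z = -2
D(q, W) = -7 + W*q
D(-6, Z)/S(2) = (-7 - 2*(-6))/((2*(1 - 1*2))) = (-7 + 12)/((2*(1 - 2))) = 5/((2*(-1))) = 5/(-2) = 5*(-1/2) = -5/2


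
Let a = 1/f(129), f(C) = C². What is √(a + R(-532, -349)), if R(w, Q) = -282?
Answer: I*√4692761/129 ≈ 16.793*I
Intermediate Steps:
a = 1/16641 (a = 1/(129²) = 1/16641 ≈ 6.0093e-5)
√(a + R(-532, -349)) = √(1/16641 - 282) = √(-4692761/16641) = I*√4692761/129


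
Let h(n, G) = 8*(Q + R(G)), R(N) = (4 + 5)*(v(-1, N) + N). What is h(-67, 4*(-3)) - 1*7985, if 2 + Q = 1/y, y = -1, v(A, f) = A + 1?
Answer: -8873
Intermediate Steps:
v(A, f) = 1 + A
R(N) = 9*N (R(N) = (4 + 5)*((1 - 1) + N) = 9*(0 + N) = 9*N)
Q = -3 (Q = -2 + 1/(-1) = -2 - 1 = -3)
h(n, G) = -24 + 72*G (h(n, G) = 8*(-3 + 9*G) = -24 + 72*G)
h(-67, 4*(-3)) - 1*7985 = (-24 + 72*(4*(-3))) - 1*7985 = (-24 + 72*(-12)) - 7985 = (-24 - 864) - 7985 = -888 - 7985 = -8873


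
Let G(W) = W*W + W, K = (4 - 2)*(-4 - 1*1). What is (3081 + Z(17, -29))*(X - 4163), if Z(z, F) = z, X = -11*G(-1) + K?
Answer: -12927954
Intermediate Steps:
K = -10 (K = 2*(-4 - 1) = 2*(-5) = -10)
G(W) = W + W**2 (G(W) = W**2 + W = W + W**2)
X = -10 (X = -(-11)*(1 - 1) - 10 = -(-11)*0 - 10 = -11*0 - 10 = 0 - 10 = -10)
(3081 + Z(17, -29))*(X - 4163) = (3081 + 17)*(-10 - 4163) = 3098*(-4173) = -12927954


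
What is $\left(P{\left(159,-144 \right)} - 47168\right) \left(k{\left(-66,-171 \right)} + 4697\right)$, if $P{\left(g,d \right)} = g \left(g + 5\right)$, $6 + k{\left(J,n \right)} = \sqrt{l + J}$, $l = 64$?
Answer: $-98942572 - 21092 i \sqrt{2} \approx -9.8943 \cdot 10^{7} - 29829.0 i$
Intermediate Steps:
$k{\left(J,n \right)} = -6 + \sqrt{64 + J}$
$P{\left(g,d \right)} = g \left(5 + g\right)$
$\left(P{\left(159,-144 \right)} - 47168\right) \left(k{\left(-66,-171 \right)} + 4697\right) = \left(159 \left(5 + 159\right) - 47168\right) \left(\left(-6 + \sqrt{64 - 66}\right) + 4697\right) = \left(159 \cdot 164 - 47168\right) \left(\left(-6 + \sqrt{-2}\right) + 4697\right) = \left(26076 - 47168\right) \left(\left(-6 + i \sqrt{2}\right) + 4697\right) = - 21092 \left(4691 + i \sqrt{2}\right) = -98942572 - 21092 i \sqrt{2}$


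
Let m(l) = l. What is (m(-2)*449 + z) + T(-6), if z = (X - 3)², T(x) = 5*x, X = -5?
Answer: -864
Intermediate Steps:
z = 64 (z = (-5 - 3)² = (-8)² = 64)
(m(-2)*449 + z) + T(-6) = (-2*449 + 64) + 5*(-6) = (-898 + 64) - 30 = -834 - 30 = -864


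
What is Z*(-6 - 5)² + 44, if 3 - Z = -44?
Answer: 5731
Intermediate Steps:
Z = 47 (Z = 3 - 1*(-44) = 3 + 44 = 47)
Z*(-6 - 5)² + 44 = 47*(-6 - 5)² + 44 = 47*(-11)² + 44 = 47*121 + 44 = 5687 + 44 = 5731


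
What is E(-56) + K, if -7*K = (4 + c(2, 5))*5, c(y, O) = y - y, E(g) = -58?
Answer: -426/7 ≈ -60.857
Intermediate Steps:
c(y, O) = 0
K = -20/7 (K = -(4 + 0)*5/7 = -4*5/7 = -1/7*20 = -20/7 ≈ -2.8571)
E(-56) + K = -58 - 20/7 = -426/7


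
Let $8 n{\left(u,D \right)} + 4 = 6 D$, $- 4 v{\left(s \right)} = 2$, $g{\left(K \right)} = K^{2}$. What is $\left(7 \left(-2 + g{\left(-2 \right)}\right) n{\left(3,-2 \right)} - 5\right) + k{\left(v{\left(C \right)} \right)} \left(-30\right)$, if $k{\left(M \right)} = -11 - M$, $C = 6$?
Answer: $282$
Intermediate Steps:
$v{\left(s \right)} = - \frac{1}{2}$ ($v{\left(s \right)} = \left(- \frac{1}{4}\right) 2 = - \frac{1}{2}$)
$n{\left(u,D \right)} = - \frac{1}{2} + \frac{3 D}{4}$ ($n{\left(u,D \right)} = - \frac{1}{2} + \frac{6 D}{8} = - \frac{1}{2} + \frac{3 D}{4}$)
$\left(7 \left(-2 + g{\left(-2 \right)}\right) n{\left(3,-2 \right)} - 5\right) + k{\left(v{\left(C \right)} \right)} \left(-30\right) = \left(7 \left(-2 + \left(-2\right)^{2}\right) \left(- \frac{1}{2} + \frac{3}{4} \left(-2\right)\right) - 5\right) + \left(-11 - - \frac{1}{2}\right) \left(-30\right) = \left(7 \left(-2 + 4\right) \left(- \frac{1}{2} - \frac{3}{2}\right) - 5\right) + \left(-11 + \frac{1}{2}\right) \left(-30\right) = \left(7 \cdot 2 \left(-2\right) - 5\right) - -315 = \left(7 \left(-4\right) - 5\right) + 315 = \left(-28 - 5\right) + 315 = -33 + 315 = 282$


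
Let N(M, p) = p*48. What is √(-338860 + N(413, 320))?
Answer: 10*I*√3235 ≈ 568.77*I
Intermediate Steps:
N(M, p) = 48*p
√(-338860 + N(413, 320)) = √(-338860 + 48*320) = √(-338860 + 15360) = √(-323500) = 10*I*√3235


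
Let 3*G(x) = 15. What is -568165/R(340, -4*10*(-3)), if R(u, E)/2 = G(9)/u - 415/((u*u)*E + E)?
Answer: -2679762040332/138439 ≈ -1.9357e+7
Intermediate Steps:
G(x) = 5 (G(x) = (1/3)*15 = 5)
R(u, E) = -830/(E + E*u**2) + 10/u (R(u, E) = 2*(5/u - 415/((u*u)*E + E)) = 2*(5/u - 415/(u**2*E + E)) = 2*(5/u - 415/(E*u**2 + E)) = 2*(5/u - 415/(E + E*u**2)) = 2*(-415/(E + E*u**2) + 5/u) = -830/(E + E*u**2) + 10/u)
-568165/R(340, -4*10*(-3)) = -568165*4080*(1 + 340**2)/(-4*10*(-3) - 83*340 + (-4*10*(-3))*340**2) = -568165*4080*(1 + 115600)/(-40*(-3) - 28220 - 40*(-3)*115600) = -568165*471652080/(120 - 28220 + 120*115600) = -568165*471652080/(120 - 28220 + 13872000) = -568165/(10*(1/120)*(1/340)*(1/115601)*13843900) = -568165/692195/23582604 = -568165*23582604/692195 = -2679762040332/138439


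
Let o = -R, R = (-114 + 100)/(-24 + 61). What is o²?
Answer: 196/1369 ≈ 0.14317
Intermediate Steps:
R = -14/37 ≈ -0.37838
o = 14/37 (o = -1*(-14/37) = 14/37 ≈ 0.37838)
o² = (14/37)² = 196/1369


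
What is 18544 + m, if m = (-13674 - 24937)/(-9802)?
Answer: 181806899/9802 ≈ 18548.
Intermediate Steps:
m = 38611/9802 (m = -38611*(-1/9802) = 38611/9802 ≈ 3.9391)
18544 + m = 18544 + 38611/9802 = 181806899/9802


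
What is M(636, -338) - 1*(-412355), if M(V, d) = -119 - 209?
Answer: 412027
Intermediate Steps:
M(V, d) = -328
M(636, -338) - 1*(-412355) = -328 - 1*(-412355) = -328 + 412355 = 412027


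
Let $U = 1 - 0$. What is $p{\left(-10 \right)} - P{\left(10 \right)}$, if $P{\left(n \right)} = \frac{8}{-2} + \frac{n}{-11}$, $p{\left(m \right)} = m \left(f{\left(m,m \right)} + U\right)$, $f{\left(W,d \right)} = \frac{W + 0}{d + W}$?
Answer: $- \frac{111}{11} \approx -10.091$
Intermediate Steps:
$U = 1$ ($U = 1 + 0 = 1$)
$f{\left(W,d \right)} = \frac{W}{W + d}$
$p{\left(m \right)} = \frac{3 m}{2}$ ($p{\left(m \right)} = m \left(\frac{m}{m + m} + 1\right) = m \left(\frac{m}{2 m} + 1\right) = m \left(m \frac{1}{2 m} + 1\right) = m \left(\frac{1}{2} + 1\right) = m \frac{3}{2} = \frac{3 m}{2}$)
$P{\left(n \right)} = -4 - \frac{n}{11}$ ($P{\left(n \right)} = 8 \left(- \frac{1}{2}\right) + n \left(- \frac{1}{11}\right) = -4 - \frac{n}{11}$)
$p{\left(-10 \right)} - P{\left(10 \right)} = \frac{3}{2} \left(-10\right) - \left(-4 - \frac{10}{11}\right) = -15 - \left(-4 - \frac{10}{11}\right) = -15 - - \frac{54}{11} = -15 + \frac{54}{11} = - \frac{111}{11}$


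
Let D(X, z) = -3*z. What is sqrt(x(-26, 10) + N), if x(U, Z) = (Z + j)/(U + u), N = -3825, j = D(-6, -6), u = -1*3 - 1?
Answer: I*sqrt(860835)/15 ≈ 61.854*I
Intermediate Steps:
u = -4 (u = -3 - 1 = -4)
j = 18 (j = -3*(-6) = 18)
x(U, Z) = (18 + Z)/(-4 + U) (x(U, Z) = (Z + 18)/(U - 4) = (18 + Z)/(-4 + U))
sqrt(x(-26, 10) + N) = sqrt((18 + 10)/(-4 - 26) - 3825) = sqrt(28/(-30) - 3825) = sqrt(-1/30*28 - 3825) = sqrt(-14/15 - 3825) = sqrt(-57389/15) = I*sqrt(860835)/15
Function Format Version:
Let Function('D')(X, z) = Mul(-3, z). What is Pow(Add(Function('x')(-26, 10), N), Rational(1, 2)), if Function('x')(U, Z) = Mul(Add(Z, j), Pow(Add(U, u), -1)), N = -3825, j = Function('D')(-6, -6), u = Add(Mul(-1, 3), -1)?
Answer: Mul(Rational(1, 15), I, Pow(860835, Rational(1, 2))) ≈ Mul(61.854, I)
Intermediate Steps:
u = -4 (u = Add(-3, -1) = -4)
j = 18 (j = Mul(-3, -6) = 18)
Function('x')(U, Z) = Mul(Pow(Add(-4, U), -1), Add(18, Z)) (Function('x')(U, Z) = Mul(Add(Z, 18), Pow(Add(U, -4), -1)) = Mul(Add(18, Z), Pow(Add(-4, U), -1)) = Mul(Pow(Add(-4, U), -1), Add(18, Z)))
Pow(Add(Function('x')(-26, 10), N), Rational(1, 2)) = Pow(Add(Mul(Pow(Add(-4, -26), -1), Add(18, 10)), -3825), Rational(1, 2)) = Pow(Add(Mul(Pow(-30, -1), 28), -3825), Rational(1, 2)) = Pow(Add(Mul(Rational(-1, 30), 28), -3825), Rational(1, 2)) = Pow(Add(Rational(-14, 15), -3825), Rational(1, 2)) = Pow(Rational(-57389, 15), Rational(1, 2)) = Mul(Rational(1, 15), I, Pow(860835, Rational(1, 2)))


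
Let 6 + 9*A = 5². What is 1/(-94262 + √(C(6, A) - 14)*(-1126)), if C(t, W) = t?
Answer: I/(2*(-47131*I + 1126*√2)) ≈ -1.0597e-5 + 3.5803e-7*I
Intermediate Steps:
A = 19/9 (A = -⅔ + (⅑)*5² = -⅔ + (⅑)*25 = -⅔ + 25/9 = 19/9 ≈ 2.1111)
1/(-94262 + √(C(6, A) - 14)*(-1126)) = 1/(-94262 + √(6 - 14)*(-1126)) = 1/(-94262 + √(-8)*(-1126)) = 1/(-94262 + (2*I*√2)*(-1126)) = 1/(-94262 - 2252*I*√2)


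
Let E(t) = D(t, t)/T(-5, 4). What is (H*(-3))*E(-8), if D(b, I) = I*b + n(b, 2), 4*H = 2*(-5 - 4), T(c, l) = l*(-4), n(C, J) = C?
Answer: -189/4 ≈ -47.250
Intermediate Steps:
T(c, l) = -4*l
H = -9/2 (H = (2*(-5 - 4))/4 = (2*(-9))/4 = (¼)*(-18) = -9/2 ≈ -4.5000)
D(b, I) = b + I*b (D(b, I) = I*b + b = b + I*b)
E(t) = -t*(1 + t)/16 (E(t) = (t*(1 + t))/((-4*4)) = (t*(1 + t))/(-16) = (t*(1 + t))*(-1/16) = -t*(1 + t)/16)
(H*(-3))*E(-8) = (-9/2*(-3))*((1/16)*(-8)*(-1 - 1*(-8))) = 27*((1/16)*(-8)*(-1 + 8))/2 = 27*((1/16)*(-8)*7)/2 = (27/2)*(-7/2) = -189/4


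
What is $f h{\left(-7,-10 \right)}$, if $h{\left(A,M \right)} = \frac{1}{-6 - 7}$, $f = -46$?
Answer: $\frac{46}{13} \approx 3.5385$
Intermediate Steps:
$h{\left(A,M \right)} = - \frac{1}{13}$ ($h{\left(A,M \right)} = \frac{1}{-13} = - \frac{1}{13}$)
$f h{\left(-7,-10 \right)} = \left(-46\right) \left(- \frac{1}{13}\right) = \frac{46}{13}$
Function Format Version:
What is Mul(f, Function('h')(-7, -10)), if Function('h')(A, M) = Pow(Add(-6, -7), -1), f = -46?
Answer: Rational(46, 13) ≈ 3.5385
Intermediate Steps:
Function('h')(A, M) = Rational(-1, 13) (Function('h')(A, M) = Pow(-13, -1) = Rational(-1, 13))
Mul(f, Function('h')(-7, -10)) = Mul(-46, Rational(-1, 13)) = Rational(46, 13)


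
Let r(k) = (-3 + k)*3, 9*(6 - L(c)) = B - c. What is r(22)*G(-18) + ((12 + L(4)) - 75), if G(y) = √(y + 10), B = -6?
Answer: -503/9 + 114*I*√2 ≈ -55.889 + 161.22*I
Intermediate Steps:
L(c) = 20/3 + c/9 (L(c) = 6 - (-6 - c)/9 = 6 + (⅔ + c/9) = 20/3 + c/9)
r(k) = -9 + 3*k
G(y) = √(10 + y)
r(22)*G(-18) + ((12 + L(4)) - 75) = (-9 + 3*22)*√(10 - 18) + ((12 + (20/3 + (⅑)*4)) - 75) = (-9 + 66)*√(-8) + ((12 + (20/3 + 4/9)) - 75) = 57*(2*I*√2) + ((12 + 64/9) - 75) = 114*I*√2 + (172/9 - 75) = 114*I*√2 - 503/9 = -503/9 + 114*I*√2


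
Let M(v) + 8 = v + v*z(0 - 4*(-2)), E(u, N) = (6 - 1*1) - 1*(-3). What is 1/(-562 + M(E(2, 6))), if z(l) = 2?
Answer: -1/546 ≈ -0.0018315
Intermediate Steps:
E(u, N) = 8 (E(u, N) = (6 - 1) + 3 = 5 + 3 = 8)
M(v) = -8 + 3*v (M(v) = -8 + (v + v*2) = -8 + (v + 2*v) = -8 + 3*v)
1/(-562 + M(E(2, 6))) = 1/(-562 + (-8 + 3*8)) = 1/(-562 + (-8 + 24)) = 1/(-562 + 16) = 1/(-546) = -1/546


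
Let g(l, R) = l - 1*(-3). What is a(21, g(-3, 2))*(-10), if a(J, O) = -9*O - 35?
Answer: 350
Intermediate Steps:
g(l, R) = 3 + l (g(l, R) = l + 3 = 3 + l)
a(J, O) = -35 - 9*O
a(21, g(-3, 2))*(-10) = (-35 - 9*(3 - 3))*(-10) = (-35 - 9*0)*(-10) = (-35 + 0)*(-10) = -35*(-10) = 350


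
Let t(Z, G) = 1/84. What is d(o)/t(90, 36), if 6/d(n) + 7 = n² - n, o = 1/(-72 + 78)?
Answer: -18144/257 ≈ -70.599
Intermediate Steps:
t(Z, G) = 1/84
o = ⅙ (o = 1/6 = ⅙ ≈ 0.16667)
d(n) = 6/(-7 + n² - n) (d(n) = 6/(-7 + (n² - n)) = 6/(-7 + n² - n))
d(o)/t(90, 36) = (6/(-7 + (⅙)² - 1*⅙))/(1/84) = (6/(-7 + 1/36 - ⅙))*84 = (6/(-257/36))*84 = (6*(-36/257))*84 = -216/257*84 = -18144/257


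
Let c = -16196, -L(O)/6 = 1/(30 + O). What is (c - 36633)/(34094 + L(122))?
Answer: -573572/370163 ≈ -1.5495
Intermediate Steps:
L(O) = -6/(30 + O)
(c - 36633)/(34094 + L(122)) = (-16196 - 36633)/(34094 - 6/(30 + 122)) = -52829/(34094 - 6/152) = -52829/(34094 - 6*1/152) = -52829/(34094 - 3/76) = -52829/2591141/76 = -52829*76/2591141 = -573572/370163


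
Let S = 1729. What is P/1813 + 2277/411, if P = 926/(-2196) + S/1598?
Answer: 603652846571/108952574031 ≈ 5.5405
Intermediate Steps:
P = 289642/438651 (P = 926/(-2196) + 1729/1598 = 926*(-1/2196) + 1729*(1/1598) = -463/1098 + 1729/1598 = 289642/438651 ≈ 0.66030)
P/1813 + 2277/411 = (289642/438651)/1813 + 2277/411 = (289642/438651)*(1/1813) + 2277*(1/411) = 289642/795274263 + 759/137 = 603652846571/108952574031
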